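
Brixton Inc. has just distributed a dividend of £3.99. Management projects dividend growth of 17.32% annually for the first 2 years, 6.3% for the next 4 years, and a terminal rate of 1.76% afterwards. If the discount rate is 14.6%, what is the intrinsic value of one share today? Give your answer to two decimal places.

Three-stage DDM. Project D₁…D_6; terminal Gordon value at t=6 with g = 0.0176; discount at r = 0.146.
D_1 = 4.6811
D_2 = 5.4918
D_3 = 5.8378
D_4 = 6.2056
D_5 = 6.5965
D_6 = 7.0121
TV_6 = 7.1355/(0.146−0.0176) = 55.5728
P₀ = Σ Dₜ/(1+r)ᵗ + TV_6/(1+r)^6 = 46.7091

£46.71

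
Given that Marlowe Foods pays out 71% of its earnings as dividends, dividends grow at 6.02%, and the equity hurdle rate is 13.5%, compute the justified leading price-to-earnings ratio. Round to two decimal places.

9.49

Justified leading P/E = b/(r−g) = 0.71/(0.135−0.0602) = 9.4920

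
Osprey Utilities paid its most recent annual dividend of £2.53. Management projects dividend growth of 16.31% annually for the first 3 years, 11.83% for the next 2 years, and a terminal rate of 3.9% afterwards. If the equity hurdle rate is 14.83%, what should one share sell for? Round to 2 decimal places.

Three-stage DDM. Project D₁…D_5; terminal Gordon value at t=5 with g = 0.039; discount at r = 0.1483.
D_1 = 2.9426
D_2 = 3.4226
D_3 = 3.9808
D_4 = 4.4517
D_5 = 4.9784
TV_5 = 5.1725/(0.1483−0.039) = 47.3242
P₀ = Σ Dₜ/(1+r)ᵗ + TV_5/(1+r)^5 = 36.5444

£36.54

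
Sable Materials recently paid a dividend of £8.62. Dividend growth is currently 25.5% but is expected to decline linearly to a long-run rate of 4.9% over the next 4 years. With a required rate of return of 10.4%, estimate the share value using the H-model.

H-model: P₀ = D₀[(1+g_L) + H(g_S−g_L)]/(r−g_L), with H = 4/2 = 2.
P₀ = 8.62 × [(1+0.049) + 2×(0.255−0.049)] / (0.104−0.049)
   = 8.62 × 1.4610 / 0.055 = 228.9785

£228.98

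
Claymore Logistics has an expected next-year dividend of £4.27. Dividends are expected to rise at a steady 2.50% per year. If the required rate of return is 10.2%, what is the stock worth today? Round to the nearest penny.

£55.45

Gordon growth model: P₀ = D₁/(r − g), with D₁ = 4.27 given directly.
P₀ = 4.2700 / (0.102 − 0.025) = 4.2700 / 0.077 = 55.4545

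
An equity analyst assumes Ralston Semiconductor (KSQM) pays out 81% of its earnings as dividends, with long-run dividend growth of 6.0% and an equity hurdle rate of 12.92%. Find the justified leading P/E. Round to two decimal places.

Justified leading P/E = b/(r−g) = 0.81/(0.1292−0.06) = 11.7052

11.71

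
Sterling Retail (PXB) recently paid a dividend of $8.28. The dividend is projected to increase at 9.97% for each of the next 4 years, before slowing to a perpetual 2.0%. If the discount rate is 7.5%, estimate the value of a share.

$203.23

Two-stage DDM. Project D₁…D_4 at 0.0997, terminal growth 0.02, discount at r = 0.075.
D_1 = 9.1055
D_2 = 10.0133
D_3 = 11.0117
D_4 = 12.1095
Terminal value at t=4: TV = D_5/(r−g) = 12.3517/(0.075−0.02) = 224.5767
P₀ = 9.1055/(1+0.075)^1 + 10.0133/(1+0.075)^2 + 11.0117/(1+0.075)^3 + 12.1095/(1+0.075)^4 + 224.5767/(1+0.075)^4 = 203.2299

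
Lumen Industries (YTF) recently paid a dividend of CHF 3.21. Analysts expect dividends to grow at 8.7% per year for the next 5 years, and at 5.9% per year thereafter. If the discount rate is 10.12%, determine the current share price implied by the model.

Two-stage DDM. Project D₁…D_5 at 0.087, terminal growth 0.059, discount at r = 0.1012.
D_1 = 3.4893
D_2 = 3.7928
D_3 = 4.1228
D_4 = 4.4815
D_5 = 4.8714
Terminal value at t=5: TV = D_6/(r−g) = 5.1588/(0.1012−0.059) = 122.2465
P₀ = 3.4893/(1+0.1012)^1 + 3.7928/(1+0.1012)^2 + 4.1228/(1+0.1012)^3 + 4.4815/(1+0.1012)^4 + 4.8714/(1+0.1012)^5 + 122.2465/(1+0.1012)^5 = 90.9324

CHF 90.93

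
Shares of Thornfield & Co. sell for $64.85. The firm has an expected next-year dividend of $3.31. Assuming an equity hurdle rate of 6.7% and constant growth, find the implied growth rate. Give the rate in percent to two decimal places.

From P₀ = D₁/(r − g), the implied growth is g = r − D₁/P₀.
g = 0.067 − 3.31/64.85 = 0.067 − 0.05104 = 0.01596

1.60%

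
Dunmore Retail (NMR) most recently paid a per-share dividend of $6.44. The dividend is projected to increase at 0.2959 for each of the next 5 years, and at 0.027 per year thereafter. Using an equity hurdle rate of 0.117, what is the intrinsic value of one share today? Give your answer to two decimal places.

$205.85

Two-stage DDM. Project D₁…D_5 at 0.2959, terminal growth 0.027, discount at r = 0.117.
D_1 = 8.3456
D_2 = 10.8151
D_3 = 14.0152
D_4 = 18.1623
D_5 = 23.5366
Terminal value at t=5: TV = D_6/(r−g) = 24.1721/(0.117−0.027) = 268.5785
P₀ = 8.3456/(1+0.117)^1 + 10.8151/(1+0.117)^2 + 14.0152/(1+0.117)^3 + 18.1623/(1+0.117)^4 + 23.5366/(1+0.117)^5 + 268.5785/(1+0.117)^5 = 205.8547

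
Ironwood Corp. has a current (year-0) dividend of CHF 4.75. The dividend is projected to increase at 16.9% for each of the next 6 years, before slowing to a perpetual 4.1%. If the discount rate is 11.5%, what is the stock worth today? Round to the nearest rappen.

CHF 122.49

Two-stage DDM. Project D₁…D_6 at 0.169, terminal growth 0.041, discount at r = 0.115.
D_1 = 5.5528
D_2 = 6.4912
D_3 = 7.5882
D_4 = 8.8706
D_5 = 10.3697
D_6 = 12.1222
Terminal value at t=6: TV = D_7/(r−g) = 12.6192/(0.115−0.041) = 170.5296
P₀ = 5.5528/(1+0.115)^1 + 6.4912/(1+0.115)^2 + 7.5882/(1+0.115)^3 + 8.8706/(1+0.115)^4 + 10.3697/(1+0.115)^5 + 12.1222/(1+0.115)^6 + 170.5296/(1+0.115)^6 = 122.4867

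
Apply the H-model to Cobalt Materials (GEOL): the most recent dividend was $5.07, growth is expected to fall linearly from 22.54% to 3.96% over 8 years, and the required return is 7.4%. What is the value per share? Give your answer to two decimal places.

$262.76

H-model: P₀ = D₀[(1+g_L) + H(g_S−g_L)]/(r−g_L), with H = 8/2 = 4.
P₀ = 5.07 × [(1+0.0396) + 4×(0.2254−0.0396)] / (0.074−0.0396)
   = 5.07 × 1.7828 / 0.0344 = 262.7557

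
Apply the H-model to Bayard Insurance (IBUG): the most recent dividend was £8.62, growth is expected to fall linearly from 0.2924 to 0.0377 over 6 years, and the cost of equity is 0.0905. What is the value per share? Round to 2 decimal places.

£294.16

H-model: P₀ = D₀[(1+g_L) + H(g_S−g_L)]/(r−g_L), with H = 6/2 = 3.
P₀ = 8.62 × [(1+0.0377) + 3×(0.2924−0.0377)] / (0.0905−0.0377)
   = 8.62 × 1.8018 / 0.0528 = 294.1575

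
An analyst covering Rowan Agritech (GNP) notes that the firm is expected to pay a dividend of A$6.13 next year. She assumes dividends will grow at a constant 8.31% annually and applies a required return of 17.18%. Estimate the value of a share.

Gordon growth model: P₀ = D₁/(r − g), with D₁ = 6.13 given directly.
P₀ = 6.1300 / (0.1718 − 0.0831) = 6.1300 / 0.0887 = 69.1094

A$69.11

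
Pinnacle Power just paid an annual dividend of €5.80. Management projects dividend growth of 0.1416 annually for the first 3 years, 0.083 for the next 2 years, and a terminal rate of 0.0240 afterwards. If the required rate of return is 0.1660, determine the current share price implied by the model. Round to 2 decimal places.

€60.30

Three-stage DDM. Project D₁…D_5; terminal Gordon value at t=5 with g = 0.024; discount at r = 0.166.
D_1 = 6.6213
D_2 = 7.5589
D_3 = 8.6292
D_4 = 9.3454
D_5 = 10.1211
TV_5 = 10.3640/(0.166−0.024) = 72.9858
P₀ = Σ Dₜ/(1+r)ᵗ + TV_5/(1+r)^5 = 60.2985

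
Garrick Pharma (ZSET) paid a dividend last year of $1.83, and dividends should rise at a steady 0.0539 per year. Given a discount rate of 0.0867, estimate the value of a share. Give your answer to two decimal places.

Gordon growth model: P₀ = D₁/(r − g). D₁ = 1.83 × (1 + 0.0539) = 1.9286.
P₀ = 1.9286 / (0.0867 − 0.0539) = 1.9286 / 0.0328 = 58.7999

$58.80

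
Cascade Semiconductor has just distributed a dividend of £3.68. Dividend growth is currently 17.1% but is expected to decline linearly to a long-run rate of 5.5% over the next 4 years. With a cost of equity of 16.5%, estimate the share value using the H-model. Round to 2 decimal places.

£43.06

H-model: P₀ = D₀[(1+g_L) + H(g_S−g_L)]/(r−g_L), with H = 4/2 = 2.
P₀ = 3.68 × [(1+0.055) + 2×(0.171−0.055)] / (0.165−0.055)
   = 3.68 × 1.2870 / 0.11 = 43.0560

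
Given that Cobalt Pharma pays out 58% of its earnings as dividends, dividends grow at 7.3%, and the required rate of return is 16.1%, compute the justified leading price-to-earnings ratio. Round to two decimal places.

6.59

Justified leading P/E = b/(r−g) = 0.58/(0.161−0.073) = 6.5909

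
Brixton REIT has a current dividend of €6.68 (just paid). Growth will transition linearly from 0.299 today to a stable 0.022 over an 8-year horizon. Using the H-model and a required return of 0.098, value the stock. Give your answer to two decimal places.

H-model: P₀ = D₀[(1+g_L) + H(g_S−g_L)]/(r−g_L), with H = 8/2 = 4.
P₀ = 6.68 × [(1+0.022) + 4×(0.299−0.022)] / (0.098−0.022)
   = 6.68 × 2.1300 / 0.076 = 187.2158

€187.22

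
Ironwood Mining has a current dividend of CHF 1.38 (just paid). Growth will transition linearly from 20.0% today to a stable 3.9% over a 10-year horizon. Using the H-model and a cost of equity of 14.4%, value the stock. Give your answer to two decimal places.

CHF 24.24

H-model: P₀ = D₀[(1+g_L) + H(g_S−g_L)]/(r−g_L), with H = 10/2 = 5.
P₀ = 1.38 × [(1+0.039) + 5×(0.2−0.039)] / (0.144−0.039)
   = 1.38 × 1.8440 / 0.105 = 24.2354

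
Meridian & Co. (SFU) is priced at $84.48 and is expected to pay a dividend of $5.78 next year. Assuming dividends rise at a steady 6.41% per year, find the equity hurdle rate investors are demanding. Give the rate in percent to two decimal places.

13.25%

Rearranging the constant-growth DDM: r = D₁/P₀ + g.
r = 5.7800 / 84.48 + 0.0641 = 0.06842 + 0.0641 = 0.13252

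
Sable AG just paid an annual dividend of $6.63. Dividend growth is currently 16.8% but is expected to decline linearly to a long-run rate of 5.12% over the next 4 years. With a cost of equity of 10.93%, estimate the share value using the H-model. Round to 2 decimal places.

H-model: P₀ = D₀[(1+g_L) + H(g_S−g_L)]/(r−g_L), with H = 4/2 = 2.
P₀ = 6.63 × [(1+0.0512) + 2×(0.168−0.0512)] / (0.1093−0.0512)
   = 6.63 × 1.2848 / 0.0581 = 146.6131

$146.61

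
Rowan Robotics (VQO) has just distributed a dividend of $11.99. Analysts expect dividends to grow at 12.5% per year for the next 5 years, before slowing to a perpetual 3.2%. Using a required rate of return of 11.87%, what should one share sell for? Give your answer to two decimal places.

$207.75

Two-stage DDM. Project D₁…D_5 at 0.125, terminal growth 0.032, discount at r = 0.1187.
D_1 = 13.4887
D_2 = 15.1748
D_3 = 17.0717
D_4 = 19.2057
D_5 = 21.6064
Terminal value at t=5: TV = D_6/(r−g) = 22.2978/(0.1187−0.032) = 257.1831
P₀ = 13.4887/(1+0.1187)^1 + 15.1748/(1+0.1187)^2 + 17.0717/(1+0.1187)^3 + 19.2057/(1+0.1187)^4 + 21.6064/(1+0.1187)^5 + 257.1831/(1+0.1187)^5 = 207.7529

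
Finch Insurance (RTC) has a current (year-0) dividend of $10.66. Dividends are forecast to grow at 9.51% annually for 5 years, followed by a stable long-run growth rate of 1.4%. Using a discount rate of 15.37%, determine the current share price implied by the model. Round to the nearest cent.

$105.33

Two-stage DDM. Project D₁…D_5 at 0.0951, terminal growth 0.014, discount at r = 0.1537.
D_1 = 11.6738
D_2 = 12.7839
D_3 = 13.9997
D_4 = 15.3311
D_5 = 16.7890
Terminal value at t=5: TV = D_6/(r−g) = 17.0241/(0.1537−0.014) = 121.8618
P₀ = 11.6738/(1+0.1537)^1 + 12.7839/(1+0.1537)^2 + 13.9997/(1+0.1537)^3 + 15.3311/(1+0.1537)^4 + 16.7890/(1+0.1537)^5 + 121.8618/(1+0.1537)^5 = 105.3292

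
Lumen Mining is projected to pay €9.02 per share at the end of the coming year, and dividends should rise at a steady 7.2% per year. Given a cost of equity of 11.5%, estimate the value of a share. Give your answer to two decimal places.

Gordon growth model: P₀ = D₁/(r − g), with D₁ = 9.02 given directly.
P₀ = 9.0200 / (0.115 − 0.072) = 9.0200 / 0.043 = 209.7674

€209.77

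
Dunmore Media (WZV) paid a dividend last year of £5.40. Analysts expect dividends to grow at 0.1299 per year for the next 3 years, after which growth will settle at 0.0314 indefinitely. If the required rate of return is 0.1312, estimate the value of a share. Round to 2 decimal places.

£71.78

Two-stage DDM. Project D₁…D_3 at 0.1299, terminal growth 0.0314, discount at r = 0.1312.
D_1 = 6.1015
D_2 = 6.8940
D_3 = 7.7896
Terminal value at t=3: TV = D_4/(r−g) = 8.0342/(0.1312−0.0314) = 80.5027
P₀ = 6.1015/(1+0.1312)^1 + 6.8940/(1+0.1312)^2 + 7.7896/(1+0.1312)^3 + 80.5027/(1+0.1312)^3 = 71.7778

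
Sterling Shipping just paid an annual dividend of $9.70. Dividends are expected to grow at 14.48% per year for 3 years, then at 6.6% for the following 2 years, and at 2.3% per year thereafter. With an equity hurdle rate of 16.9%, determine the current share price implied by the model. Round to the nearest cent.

$96.87

Three-stage DDM. Project D₁…D_5; terminal Gordon value at t=5 with g = 0.023; discount at r = 0.169.
D_1 = 11.1046
D_2 = 12.7125
D_3 = 14.5533
D_4 = 15.5138
D_5 = 16.5377
TV_5 = 16.9181/(0.169−0.023) = 115.8771
P₀ = Σ Dₜ/(1+r)ᵗ + TV_5/(1+r)^5 = 96.8737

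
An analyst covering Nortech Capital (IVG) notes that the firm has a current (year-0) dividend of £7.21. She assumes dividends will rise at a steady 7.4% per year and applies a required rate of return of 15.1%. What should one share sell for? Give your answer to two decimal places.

£100.57

Gordon growth model: P₀ = D₁/(r − g). D₁ = 7.21 × (1 + 0.074) = 7.7435.
P₀ = 7.7435 / (0.151 − 0.074) = 7.7435 / 0.077 = 100.5655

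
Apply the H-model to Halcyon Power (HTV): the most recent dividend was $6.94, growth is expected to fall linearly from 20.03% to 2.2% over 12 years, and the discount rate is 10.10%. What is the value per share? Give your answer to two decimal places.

$183.76

H-model: P₀ = D₀[(1+g_L) + H(g_S−g_L)]/(r−g_L), with H = 12/2 = 6.
P₀ = 6.94 × [(1+0.022) + 6×(0.2003−0.022)] / (0.101−0.022)
   = 6.94 × 2.0918 / 0.079 = 183.7607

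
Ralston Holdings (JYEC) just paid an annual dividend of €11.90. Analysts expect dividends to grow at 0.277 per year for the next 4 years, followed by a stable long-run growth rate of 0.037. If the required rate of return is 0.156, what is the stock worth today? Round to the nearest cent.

€215.85

Two-stage DDM. Project D₁…D_4 at 0.277, terminal growth 0.037, discount at r = 0.156.
D_1 = 15.1963
D_2 = 19.4057
D_3 = 24.7810
D_4 = 31.6454
Terminal value at t=4: TV = D_5/(r−g) = 32.8163/(0.156−0.037) = 275.7670
P₀ = 15.1963/(1+0.156)^1 + 19.4057/(1+0.156)^2 + 24.7810/(1+0.156)^3 + 31.6454/(1+0.156)^4 + 275.7670/(1+0.156)^4 = 215.8520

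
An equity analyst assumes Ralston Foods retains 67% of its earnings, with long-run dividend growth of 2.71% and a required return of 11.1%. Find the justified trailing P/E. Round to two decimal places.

Payout ratio b = 1 − 0.67 = 0.33.
Justified trailing P/E = b(1+g)/(r−g) = 0.33×(1+0.0271)/(0.111−0.0271) = 4.0398

4.04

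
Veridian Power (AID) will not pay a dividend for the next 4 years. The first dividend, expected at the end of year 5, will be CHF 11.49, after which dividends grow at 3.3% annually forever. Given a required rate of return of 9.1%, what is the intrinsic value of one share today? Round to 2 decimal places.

Deferred-dividend DDM. At t=4 the remaining stream is a growing perpetuity with first payment D_5 = 11.49.
V_4 = D_5/(r−g) = 11.49/(0.091−0.033) = 198.1034
P₀ = V_4/(1+r)^4 = 198.1034/(1+0.091)^4 = 139.8276

CHF 139.83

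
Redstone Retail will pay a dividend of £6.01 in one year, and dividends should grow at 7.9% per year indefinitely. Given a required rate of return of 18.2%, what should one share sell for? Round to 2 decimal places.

Gordon growth model: P₀ = D₁/(r − g), with D₁ = 6.01 given directly.
P₀ = 6.0100 / (0.182 − 0.079) = 6.0100 / 0.103 = 58.3495

£58.35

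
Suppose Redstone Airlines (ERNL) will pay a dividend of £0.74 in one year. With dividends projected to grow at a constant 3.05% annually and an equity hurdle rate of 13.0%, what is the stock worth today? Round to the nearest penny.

Gordon growth model: P₀ = D₁/(r − g), with D₁ = 0.74 given directly.
P₀ = 0.7400 / (0.13 − 0.0305) = 0.7400 / 0.0995 = 7.4372

£7.44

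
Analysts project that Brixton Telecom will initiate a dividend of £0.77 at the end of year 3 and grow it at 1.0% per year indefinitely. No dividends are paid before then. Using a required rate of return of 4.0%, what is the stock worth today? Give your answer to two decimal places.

£23.73

Deferred-dividend DDM. At t=2 the remaining stream is a growing perpetuity with first payment D_3 = 0.77.
V_2 = D_3/(r−g) = 0.77/(0.04−0.01) = 25.6667
P₀ = V_2/(1+r)^2 = 25.6667/(1+0.04)^2 = 23.7303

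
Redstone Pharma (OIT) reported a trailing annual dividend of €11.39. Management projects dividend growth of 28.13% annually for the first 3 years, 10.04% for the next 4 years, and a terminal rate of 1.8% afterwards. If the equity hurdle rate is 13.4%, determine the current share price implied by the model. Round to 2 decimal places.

€232.68

Three-stage DDM. Project D₁…D_7; terminal Gordon value at t=7 with g = 0.018; discount at r = 0.134.
D_1 = 14.5940
D_2 = 18.6993
D_3 = 23.9594
D_4 = 26.3649
D_5 = 29.0120
D_6 = 31.9248
D_7 = 35.1300
TV_7 = 35.7624/(0.134−0.018) = 308.2963
P₀ = Σ Dₜ/(1+r)ᵗ + TV_7/(1+r)^7 = 232.6775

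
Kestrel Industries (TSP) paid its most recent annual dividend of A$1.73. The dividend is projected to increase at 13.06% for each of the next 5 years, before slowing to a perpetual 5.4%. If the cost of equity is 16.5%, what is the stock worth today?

A$22.05

Two-stage DDM. Project D₁…D_5 at 0.1306, terminal growth 0.054, discount at r = 0.165.
D_1 = 1.9559
D_2 = 2.2114
D_3 = 2.5002
D_4 = 2.8267
D_5 = 3.1959
Terminal value at t=5: TV = D_6/(r−g) = 3.3685/(0.165−0.054) = 30.3465
P₀ = 1.9559/(1+0.165)^1 + 2.2114/(1+0.165)^2 + 2.5002/(1+0.165)^3 + 2.8267/(1+0.165)^4 + 3.1959/(1+0.165)^5 + 30.3465/(1+0.165)^5 = 22.0542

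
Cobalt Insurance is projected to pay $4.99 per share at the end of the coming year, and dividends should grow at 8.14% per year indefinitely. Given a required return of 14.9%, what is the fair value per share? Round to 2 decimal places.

Gordon growth model: P₀ = D₁/(r − g), with D₁ = 4.99 given directly.
P₀ = 4.9900 / (0.149 − 0.0814) = 4.9900 / 0.0676 = 73.8166

$73.82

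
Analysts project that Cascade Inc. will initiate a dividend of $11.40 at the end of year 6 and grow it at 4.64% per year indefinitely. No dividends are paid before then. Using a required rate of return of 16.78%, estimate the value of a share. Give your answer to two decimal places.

Deferred-dividend DDM. At t=5 the remaining stream is a growing perpetuity with first payment D_6 = 11.40.
V_5 = D_6/(r−g) = 11.40/(0.1678−0.0464) = 93.9044
P₀ = V_5/(1+r)^5 = 93.9044/(1+0.1678)^5 = 43.2358

$43.24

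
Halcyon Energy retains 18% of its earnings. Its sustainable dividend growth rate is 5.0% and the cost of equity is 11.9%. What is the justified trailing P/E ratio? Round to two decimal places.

Payout ratio b = 1 − 0.18 = 0.82.
Justified trailing P/E = b(1+g)/(r−g) = 0.82×(1+0.05)/(0.119−0.05) = 12.4783

12.48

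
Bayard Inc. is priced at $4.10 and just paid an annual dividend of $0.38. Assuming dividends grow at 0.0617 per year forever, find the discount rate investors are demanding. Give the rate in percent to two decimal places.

Rearranging the constant-growth DDM: r = D₁/P₀ + g.
D₁ = 0.38 × (1 + 0.0617) = 0.4034.
r = 0.4034 / 4.10 + 0.0617 = 0.09840 + 0.0617 = 0.16010

16.01%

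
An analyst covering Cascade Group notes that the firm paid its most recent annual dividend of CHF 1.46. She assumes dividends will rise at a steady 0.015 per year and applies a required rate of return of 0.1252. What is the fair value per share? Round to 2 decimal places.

Gordon growth model: P₀ = D₁/(r − g). D₁ = 1.46 × (1 + 0.015) = 1.4819.
P₀ = 1.4819 / (0.1252 − 0.015) = 1.4819 / 0.1102 = 13.4474

CHF 13.45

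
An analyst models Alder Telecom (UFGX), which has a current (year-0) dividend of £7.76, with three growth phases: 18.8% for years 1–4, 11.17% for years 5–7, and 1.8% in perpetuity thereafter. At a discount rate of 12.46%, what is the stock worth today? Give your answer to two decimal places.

£153.14

Three-stage DDM. Project D₁…D_7; terminal Gordon value at t=7 with g = 0.018; discount at r = 0.1246.
D_1 = 9.2189
D_2 = 10.9520
D_3 = 13.0110
D_4 = 15.4571
D_5 = 17.1836
D_6 = 19.1030
D_7 = 21.2369
TV_7 = 21.6191/(0.1246−0.018) = 202.8060
P₀ = Σ Dₜ/(1+r)ᵗ + TV_7/(1+r)^7 = 153.1434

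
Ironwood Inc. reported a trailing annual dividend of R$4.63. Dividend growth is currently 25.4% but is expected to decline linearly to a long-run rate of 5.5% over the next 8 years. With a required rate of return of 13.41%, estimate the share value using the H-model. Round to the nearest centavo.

H-model: P₀ = D₀[(1+g_L) + H(g_S−g_L)]/(r−g_L), with H = 8/2 = 4.
P₀ = 4.63 × [(1+0.055) + 4×(0.254−0.055)] / (0.1341−0.055)
   = 4.63 × 1.8510 / 0.0791 = 108.3455

R$108.35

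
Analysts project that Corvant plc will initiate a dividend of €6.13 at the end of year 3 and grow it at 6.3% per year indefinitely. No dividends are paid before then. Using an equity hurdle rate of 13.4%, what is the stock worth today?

Deferred-dividend DDM. At t=2 the remaining stream is a growing perpetuity with first payment D_3 = 6.13.
V_2 = D_3/(r−g) = 6.13/(0.134−0.063) = 86.3380
P₀ = V_2/(1+r)^2 = 86.3380/(1+0.134)^2 = 67.1392

€67.14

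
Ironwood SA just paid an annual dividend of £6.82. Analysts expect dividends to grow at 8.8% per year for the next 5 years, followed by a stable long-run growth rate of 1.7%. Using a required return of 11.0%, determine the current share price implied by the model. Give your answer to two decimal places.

Two-stage DDM. Project D₁…D_5 at 0.088, terminal growth 0.017, discount at r = 0.11.
D_1 = 7.4202
D_2 = 8.0731
D_3 = 8.7836
D_4 = 9.5565
D_5 = 10.3975
Terminal value at t=5: TV = D_6/(r−g) = 10.5743/(0.11−0.017) = 113.7017
P₀ = 7.4202/(1+0.11)^1 + 8.0731/(1+0.11)^2 + 8.7836/(1+0.11)^3 + 9.5565/(1+0.11)^4 + 10.3975/(1+0.11)^5 + 113.7017/(1+0.11)^5 = 99.6016

£99.60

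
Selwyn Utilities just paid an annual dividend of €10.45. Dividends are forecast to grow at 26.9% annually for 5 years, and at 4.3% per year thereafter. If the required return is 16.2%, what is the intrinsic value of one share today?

€210.86

Two-stage DDM. Project D₁…D_5 at 0.269, terminal growth 0.043, discount at r = 0.162.
D_1 = 13.2610
D_2 = 16.8283
D_3 = 21.3551
D_4 = 27.0996
D_5 = 34.3894
Terminal value at t=5: TV = D_6/(r−g) = 35.8681/(0.162−0.043) = 301.4128
P₀ = 13.2610/(1+0.162)^1 + 16.8283/(1+0.162)^2 + 21.3551/(1+0.162)^3 + 27.0996/(1+0.162)^4 + 34.3894/(1+0.162)^5 + 301.4128/(1+0.162)^5 = 210.8589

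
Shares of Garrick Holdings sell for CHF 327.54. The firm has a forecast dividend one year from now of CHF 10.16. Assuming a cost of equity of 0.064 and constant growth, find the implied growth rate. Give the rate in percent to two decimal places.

3.30%

From P₀ = D₁/(r − g), the implied growth is g = r − D₁/P₀.
g = 0.064 − 10.16/327.54 = 0.064 − 0.03102 = 0.03298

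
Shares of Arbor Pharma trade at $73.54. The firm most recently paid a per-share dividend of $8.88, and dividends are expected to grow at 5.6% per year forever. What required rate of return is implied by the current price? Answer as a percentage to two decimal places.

18.35%

Rearranging the constant-growth DDM: r = D₁/P₀ + g.
D₁ = 8.88 × (1 + 0.056) = 9.3773.
r = 9.3773 / 73.54 + 0.056 = 0.12751 + 0.056 = 0.18351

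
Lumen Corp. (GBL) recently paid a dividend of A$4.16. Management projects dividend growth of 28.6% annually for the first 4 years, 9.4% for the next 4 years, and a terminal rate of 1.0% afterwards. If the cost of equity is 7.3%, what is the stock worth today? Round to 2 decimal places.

A$211.45

Three-stage DDM. Project D₁…D_8; terminal Gordon value at t=8 with g = 0.01; discount at r = 0.073.
D_1 = 5.3498
D_2 = 6.8798
D_3 = 8.8474
D_4 = 11.3778
D_5 = 12.4473
D_6 = 13.6173
D_7 = 14.8974
D_8 = 16.2977
TV_8 = 16.4607/(0.073−0.01) = 261.2807
P₀ = Σ Dₜ/(1+r)ᵗ + TV_8/(1+r)^8 = 211.4525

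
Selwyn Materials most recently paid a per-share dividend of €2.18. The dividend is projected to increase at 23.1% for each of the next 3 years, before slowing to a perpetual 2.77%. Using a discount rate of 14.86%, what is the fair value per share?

Two-stage DDM. Project D₁…D_3 at 0.231, terminal growth 0.0277, discount at r = 0.1486.
D_1 = 2.6836
D_2 = 3.3035
D_3 = 4.0666
Terminal value at t=3: TV = D_4/(r−g) = 4.1792/(0.1486−0.0277) = 34.5677
P₀ = 2.6836/(1+0.1486)^1 + 3.3035/(1+0.1486)^2 + 4.0666/(1+0.1486)^3 + 34.5677/(1+0.1486)^3 = 30.3361

€30.34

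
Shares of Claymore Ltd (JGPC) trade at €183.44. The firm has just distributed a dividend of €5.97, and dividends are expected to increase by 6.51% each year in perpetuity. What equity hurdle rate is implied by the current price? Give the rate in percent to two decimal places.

9.98%

Rearranging the constant-growth DDM: r = D₁/P₀ + g.
D₁ = 5.97 × (1 + 0.0651) = 6.3586.
r = 6.3586 / 183.44 + 0.0651 = 0.03466 + 0.0651 = 0.09976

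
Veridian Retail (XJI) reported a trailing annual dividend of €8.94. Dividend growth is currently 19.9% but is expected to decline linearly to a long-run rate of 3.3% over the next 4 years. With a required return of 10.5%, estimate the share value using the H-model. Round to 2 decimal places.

H-model: P₀ = D₀[(1+g_L) + H(g_S−g_L)]/(r−g_L), with H = 4/2 = 2.
P₀ = 8.94 × [(1+0.033) + 2×(0.199−0.033)] / (0.105−0.033)
   = 8.94 × 1.3650 / 0.072 = 169.4875

€169.49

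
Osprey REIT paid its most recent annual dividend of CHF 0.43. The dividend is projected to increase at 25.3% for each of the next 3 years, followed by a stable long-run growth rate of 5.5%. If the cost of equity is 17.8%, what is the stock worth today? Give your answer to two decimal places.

Two-stage DDM. Project D₁…D_3 at 0.253, terminal growth 0.055, discount at r = 0.178.
D_1 = 0.5388
D_2 = 0.6751
D_3 = 0.8459
Terminal value at t=3: TV = D_4/(r−g) = 0.8924/(0.178−0.055) = 7.2555
P₀ = 0.5388/(1+0.178)^1 + 0.6751/(1+0.178)^2 + 0.8459/(1+0.178)^3 + 7.2555/(1+0.178)^3 = 5.8998

CHF 5.90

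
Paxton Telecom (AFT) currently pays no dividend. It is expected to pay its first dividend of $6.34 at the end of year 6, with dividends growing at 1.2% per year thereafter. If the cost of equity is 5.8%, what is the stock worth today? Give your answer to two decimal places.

Deferred-dividend DDM. At t=5 the remaining stream is a growing perpetuity with first payment D_6 = 6.34.
V_5 = D_6/(r−g) = 6.34/(0.058−0.012) = 137.8261
P₀ = V_5/(1+r)^5 = 137.8261/(1+0.058)^5 = 103.9688

$103.97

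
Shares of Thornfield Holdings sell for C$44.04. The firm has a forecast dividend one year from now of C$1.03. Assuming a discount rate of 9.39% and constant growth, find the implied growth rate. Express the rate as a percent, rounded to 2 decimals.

From P₀ = D₁/(r − g), the implied growth is g = r − D₁/P₀.
g = 0.0939 − 1.03/44.04 = 0.0939 − 0.02339 = 0.07051

7.05%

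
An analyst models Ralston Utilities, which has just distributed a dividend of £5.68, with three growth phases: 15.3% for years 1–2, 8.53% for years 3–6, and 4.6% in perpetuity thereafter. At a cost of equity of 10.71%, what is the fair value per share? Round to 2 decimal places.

Three-stage DDM. Project D₁…D_6; terminal Gordon value at t=6 with g = 0.046; discount at r = 0.1071.
D_1 = 6.5490
D_2 = 7.5510
D_3 = 8.1951
D_4 = 8.8942
D_5 = 9.6529
D_6 = 10.4763
TV_6 = 10.9582/(0.1071−0.046) = 179.3480
P₀ = Σ Dₜ/(1+r)ᵗ + TV_6/(1+r)^6 = 132.9335

£132.93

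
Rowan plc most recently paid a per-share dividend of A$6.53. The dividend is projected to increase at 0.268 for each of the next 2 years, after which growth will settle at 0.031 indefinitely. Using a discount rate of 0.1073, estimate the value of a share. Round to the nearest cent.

A$131.75

Two-stage DDM. Project D₁…D_2 at 0.268, terminal growth 0.031, discount at r = 0.1073.
D_1 = 8.2800
D_2 = 10.4991
Terminal value at t=2: TV = D_3/(r−g) = 10.8246/(0.1073−0.031) = 141.8684
P₀ = 8.2800/(1+0.1073)^1 + 10.4991/(1+0.1073)^2 + 141.8684/(1+0.1073)^2 = 131.7464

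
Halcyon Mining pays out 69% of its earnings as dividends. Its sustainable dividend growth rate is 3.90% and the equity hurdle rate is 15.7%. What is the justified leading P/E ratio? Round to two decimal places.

5.85

Justified leading P/E = b/(r−g) = 0.69/(0.157−0.039) = 5.8475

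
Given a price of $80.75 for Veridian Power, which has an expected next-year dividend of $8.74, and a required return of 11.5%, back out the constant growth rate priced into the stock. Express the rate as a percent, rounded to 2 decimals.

From P₀ = D₁/(r − g), the implied growth is g = r − D₁/P₀.
g = 0.115 − 8.74/80.75 = 0.115 − 0.10824 = 0.00676

0.68%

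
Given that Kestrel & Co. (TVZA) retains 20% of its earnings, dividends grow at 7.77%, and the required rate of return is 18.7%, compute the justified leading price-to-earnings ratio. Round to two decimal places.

Payout ratio b = 1 − 0.20 = 0.80.
Justified leading P/E = b/(r−g) = 0.80/(0.187−0.0777) = 7.3193

7.32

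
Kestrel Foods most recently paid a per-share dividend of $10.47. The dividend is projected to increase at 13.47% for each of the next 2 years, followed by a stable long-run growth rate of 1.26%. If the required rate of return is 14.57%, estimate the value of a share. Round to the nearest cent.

Two-stage DDM. Project D₁…D_2 at 0.1347, terminal growth 0.0126, discount at r = 0.1457.
D_1 = 11.8803
D_2 = 13.4806
Terminal value at t=2: TV = D_3/(r−g) = 13.6504/(0.1457−0.0126) = 102.5578
P₀ = 11.8803/(1+0.1457)^1 + 13.4806/(1+0.1457)^2 + 102.5578/(1+0.1457)^2 = 98.7710

$98.77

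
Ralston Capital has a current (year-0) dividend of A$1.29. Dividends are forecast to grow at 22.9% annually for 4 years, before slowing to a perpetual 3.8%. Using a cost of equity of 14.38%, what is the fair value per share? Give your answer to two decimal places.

A$23.06

Two-stage DDM. Project D₁…D_4 at 0.229, terminal growth 0.038, discount at r = 0.1438.
D_1 = 1.5854
D_2 = 1.9485
D_3 = 2.3947
D_4 = 2.9430
Terminal value at t=4: TV = D_5/(r−g) = 3.0549/(0.1438−0.038) = 28.8741
P₀ = 1.5854/(1+0.1438)^1 + 1.9485/(1+0.1438)^2 + 2.3947/(1+0.1438)^3 + 2.9430/(1+0.1438)^4 + 28.8741/(1+0.1438)^4 = 23.0649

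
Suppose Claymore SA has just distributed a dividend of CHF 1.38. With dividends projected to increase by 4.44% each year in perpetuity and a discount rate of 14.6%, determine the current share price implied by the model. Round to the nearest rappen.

Gordon growth model: P₀ = D₁/(r − g). D₁ = 1.38 × (1 + 0.0444) = 1.4413.
P₀ = 1.4413 / (0.146 − 0.0444) = 1.4413 / 0.1016 = 14.1857

CHF 14.19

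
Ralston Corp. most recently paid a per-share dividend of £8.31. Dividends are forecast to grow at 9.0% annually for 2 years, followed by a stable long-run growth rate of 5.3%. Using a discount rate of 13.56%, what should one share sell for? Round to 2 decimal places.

Two-stage DDM. Project D₁…D_2 at 0.09, terminal growth 0.053, discount at r = 0.1356.
D_1 = 9.0579
D_2 = 9.8731
Terminal value at t=2: TV = D_3/(r−g) = 10.3964/(0.1356−0.053) = 125.8642
P₀ = 9.0579/(1+0.1356)^1 + 9.8731/(1+0.1356)^2 + 125.8642/(1+0.1356)^2 = 113.2327

£113.23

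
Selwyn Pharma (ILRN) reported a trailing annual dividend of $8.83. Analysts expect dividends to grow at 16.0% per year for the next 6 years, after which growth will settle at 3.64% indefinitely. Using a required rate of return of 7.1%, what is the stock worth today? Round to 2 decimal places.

$497.71

Two-stage DDM. Project D₁…D_6 at 0.16, terminal growth 0.0364, discount at r = 0.071.
D_1 = 10.2428
D_2 = 11.8816
D_3 = 13.7827
D_4 = 15.9879
D_5 = 18.5460
D_6 = 21.5134
Terminal value at t=6: TV = D_7/(r−g) = 22.2965/(0.071−0.0364) = 644.4065
P₀ = 10.2428/(1+0.071)^1 + 11.8816/(1+0.071)^2 + 13.7827/(1+0.071)^3 + 15.9879/(1+0.071)^4 + 18.5460/(1+0.071)^5 + 21.5134/(1+0.071)^6 + 644.4065/(1+0.071)^6 = 497.7052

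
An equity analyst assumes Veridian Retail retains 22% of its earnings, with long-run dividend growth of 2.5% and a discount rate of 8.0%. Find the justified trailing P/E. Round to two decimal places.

Payout ratio b = 1 − 0.22 = 0.78.
Justified trailing P/E = b(1+g)/(r−g) = 0.78×(1+0.025)/(0.08−0.025) = 14.5364

14.54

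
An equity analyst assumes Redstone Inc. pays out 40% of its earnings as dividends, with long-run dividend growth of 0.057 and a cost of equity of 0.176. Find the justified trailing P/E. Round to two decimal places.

3.55

Justified trailing P/E = b(1+g)/(r−g) = 0.40×(1+0.057)/(0.176−0.057) = 3.5529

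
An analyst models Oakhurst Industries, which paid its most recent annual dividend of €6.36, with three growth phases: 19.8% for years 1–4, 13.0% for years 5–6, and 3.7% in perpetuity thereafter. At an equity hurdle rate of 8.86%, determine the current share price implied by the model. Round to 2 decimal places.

Three-stage DDM. Project D₁…D_6; terminal Gordon value at t=6 with g = 0.037; discount at r = 0.0886.
D_1 = 7.6193
D_2 = 9.1279
D_3 = 10.9352
D_4 = 13.1004
D_5 = 14.8034
D_6 = 16.7279
TV_6 = 17.3468/(0.0886−0.037) = 336.1788
P₀ = Σ Dₜ/(1+r)ᵗ + TV_6/(1+r)^6 = 254.2457

€254.25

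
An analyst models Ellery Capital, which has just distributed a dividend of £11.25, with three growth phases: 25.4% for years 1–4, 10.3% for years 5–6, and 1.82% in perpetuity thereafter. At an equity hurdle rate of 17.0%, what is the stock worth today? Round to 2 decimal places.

Three-stage DDM. Project D₁…D_6; terminal Gordon value at t=6 with g = 0.0182; discount at r = 0.17.
D_1 = 14.1075
D_2 = 17.6908
D_3 = 22.1843
D_4 = 27.8191
D_5 = 30.6844
D_6 = 33.8449
TV_6 = 34.4609/(0.17−0.0182) = 227.0152
P₀ = Σ Dₜ/(1+r)ᵗ + TV_6/(1+r)^6 = 169.3668

£169.37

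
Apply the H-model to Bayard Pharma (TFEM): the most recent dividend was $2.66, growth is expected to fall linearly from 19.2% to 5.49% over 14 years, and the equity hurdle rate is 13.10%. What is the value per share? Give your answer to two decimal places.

$70.42

H-model: P₀ = D₀[(1+g_L) + H(g_S−g_L)]/(r−g_L), with H = 14/2 = 7.
P₀ = 2.66 × [(1+0.0549) + 7×(0.192−0.0549)] / (0.131−0.0549)
   = 2.66 × 2.0146 / 0.0761 = 70.4183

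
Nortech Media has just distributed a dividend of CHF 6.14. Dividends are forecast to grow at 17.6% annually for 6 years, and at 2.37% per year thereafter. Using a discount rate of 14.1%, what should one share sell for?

CHF 105.24

Two-stage DDM. Project D₁…D_6 at 0.176, terminal growth 0.0237, discount at r = 0.141.
D_1 = 7.2206
D_2 = 8.4915
D_3 = 9.9860
D_4 = 11.7435
D_5 = 13.8104
D_6 = 16.2410
Terminal value at t=6: TV = D_7/(r−g) = 16.6259/(0.141−0.0237) = 141.7382
P₀ = 7.2206/(1+0.141)^1 + 8.4915/(1+0.141)^2 + 9.9860/(1+0.141)^3 + 11.7435/(1+0.141)^4 + 13.8104/(1+0.141)^5 + 16.2410/(1+0.141)^6 + 141.7382/(1+0.141)^6 = 105.2389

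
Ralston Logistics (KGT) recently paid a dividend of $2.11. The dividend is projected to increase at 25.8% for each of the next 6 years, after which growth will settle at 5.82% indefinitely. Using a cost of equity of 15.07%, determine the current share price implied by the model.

Two-stage DDM. Project D₁…D_6 at 0.258, terminal growth 0.0582, discount at r = 0.1507.
D_1 = 2.6544
D_2 = 3.3392
D_3 = 4.2007
D_4 = 5.2845
D_5 = 6.6479
D_6 = 8.3631
Terminal value at t=6: TV = D_7/(r−g) = 8.8498/(0.1507−0.0582) = 95.6736
P₀ = 2.6544/(1+0.1507)^1 + 3.3392/(1+0.1507)^2 + 4.2007/(1+0.1507)^3 + 5.2845/(1+0.1507)^4 + 6.6479/(1+0.1507)^5 + 8.3631/(1+0.1507)^6 + 95.6736/(1+0.1507)^6 = 58.7089

$58.71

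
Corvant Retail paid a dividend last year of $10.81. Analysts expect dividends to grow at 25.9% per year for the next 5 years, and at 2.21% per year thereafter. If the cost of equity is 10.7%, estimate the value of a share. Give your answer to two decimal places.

Two-stage DDM. Project D₁…D_5 at 0.259, terminal growth 0.0221, discount at r = 0.107.
D_1 = 13.6098
D_2 = 17.1347
D_3 = 21.5726
D_4 = 27.1599
D_5 = 34.1943
Terminal value at t=5: TV = D_6/(r−g) = 34.9500/(0.107−0.0221) = 411.6613
P₀ = 13.6098/(1+0.107)^1 + 17.1347/(1+0.107)^2 + 21.5726/(1+0.107)^3 + 27.1599/(1+0.107)^4 + 34.1943/(1+0.107)^5 + 411.6613/(1+0.107)^5 = 328.4632

$328.46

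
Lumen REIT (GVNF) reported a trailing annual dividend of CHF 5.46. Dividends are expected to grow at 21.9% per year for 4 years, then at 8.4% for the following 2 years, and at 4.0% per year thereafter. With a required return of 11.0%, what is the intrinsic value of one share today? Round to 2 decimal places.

CHF 155.61

Three-stage DDM. Project D₁…D_6; terminal Gordon value at t=6 with g = 0.04; discount at r = 0.11.
D_1 = 6.6557
D_2 = 8.1133
D_3 = 9.8902
D_4 = 12.0561
D_5 = 13.0688
D_6 = 14.1666
TV_6 = 14.7333/(0.11−0.04) = 210.4754
P₀ = Σ Dₜ/(1+r)ᵗ + TV_6/(1+r)^6 = 155.6130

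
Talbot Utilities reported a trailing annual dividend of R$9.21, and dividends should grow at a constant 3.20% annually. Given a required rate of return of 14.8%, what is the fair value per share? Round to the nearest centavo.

R$81.94

Gordon growth model: P₀ = D₁/(r − g). D₁ = 9.21 × (1 + 0.032) = 9.5047.
P₀ = 9.5047 / (0.148 − 0.032) = 9.5047 / 0.116 = 81.9372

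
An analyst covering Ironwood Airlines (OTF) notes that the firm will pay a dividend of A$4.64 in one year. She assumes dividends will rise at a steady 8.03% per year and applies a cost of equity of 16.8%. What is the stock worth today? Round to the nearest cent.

Gordon growth model: P₀ = D₁/(r − g), with D₁ = 4.64 given directly.
P₀ = 4.6400 / (0.168 − 0.0803) = 4.6400 / 0.0877 = 52.9076

A$52.91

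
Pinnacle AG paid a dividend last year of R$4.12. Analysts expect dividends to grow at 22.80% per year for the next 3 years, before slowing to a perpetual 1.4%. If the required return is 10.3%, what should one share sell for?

Two-stage DDM. Project D₁…D_3 at 0.228, terminal growth 0.014, discount at r = 0.103.
D_1 = 5.0594
D_2 = 6.2129
D_3 = 7.6294
Terminal value at t=3: TV = D_4/(r−g) = 7.7362/(0.103−0.014) = 86.9241
P₀ = 5.0594/(1+0.103)^1 + 6.2129/(1+0.103)^2 + 7.6294/(1+0.103)^3 + 86.9241/(1+0.103)^3 = 80.1550

R$80.16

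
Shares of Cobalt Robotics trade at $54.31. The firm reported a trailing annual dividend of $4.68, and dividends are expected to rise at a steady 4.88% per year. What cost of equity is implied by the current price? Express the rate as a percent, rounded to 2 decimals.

Rearranging the constant-growth DDM: r = D₁/P₀ + g.
D₁ = 4.68 × (1 + 0.0488) = 4.9084.
r = 4.9084 / 54.31 + 0.0488 = 0.09038 + 0.0488 = 0.13918

13.92%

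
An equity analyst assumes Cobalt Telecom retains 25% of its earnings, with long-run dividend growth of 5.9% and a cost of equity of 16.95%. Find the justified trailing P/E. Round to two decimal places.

Payout ratio b = 1 − 0.25 = 0.75.
Justified trailing P/E = b(1+g)/(r−g) = 0.75×(1+0.059)/(0.1695−0.059) = 7.1878

7.19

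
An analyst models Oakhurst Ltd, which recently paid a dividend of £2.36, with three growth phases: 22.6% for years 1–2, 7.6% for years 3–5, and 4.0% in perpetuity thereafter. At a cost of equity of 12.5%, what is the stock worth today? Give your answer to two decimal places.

£43.08

Three-stage DDM. Project D₁…D_5; terminal Gordon value at t=5 with g = 0.04; discount at r = 0.125.
D_1 = 2.8934
D_2 = 3.5473
D_3 = 3.8169
D_4 = 4.1069
D_5 = 4.4191
TV_5 = 4.5958/(0.125−0.04) = 54.0685
P₀ = Σ Dₜ/(1+r)ᵗ + TV_5/(1+r)^5 = 43.0757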